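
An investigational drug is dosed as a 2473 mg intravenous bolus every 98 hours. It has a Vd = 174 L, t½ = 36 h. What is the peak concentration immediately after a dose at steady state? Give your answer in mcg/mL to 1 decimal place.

τ/t½ = 98/36 ≈ 2.7222, so fraction remaining f = (1/2)^(98/36) ≈ 0.1515.
Accumulation ratio R = 1/(1 − f) ≈ 1/0.8485 ≈ 1.1786.
Single-dose peak C₀ = D/Vd = 2473/174 ≈ 14.213 mcg/mL.
Steady-state peak Cmax,ss = C₀·R ≈ 14.213 × 1.1786 ≈ 16.751 mcg/mL.

16.8 mcg/mL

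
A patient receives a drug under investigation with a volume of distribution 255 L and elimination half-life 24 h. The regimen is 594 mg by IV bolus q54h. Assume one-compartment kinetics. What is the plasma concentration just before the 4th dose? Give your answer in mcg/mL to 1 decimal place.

f = (1/2)^(τ/t½) = (1/2)^(54/24) ≈ 0.2102.
C₀ = D/Vd = 594/255 ≈ 2.329 mcg/mL.
Before the 4th dose, 3 doses have been given. Superposition: Cmin = C₀·(f + f² + … + f^3).
≈ 2.329 × (0.2102 + 0.0442 + 0.0093) ≈ 2.329 × 0.2637 ≈ 0.614 mcg/mL.

0.6 mcg/mL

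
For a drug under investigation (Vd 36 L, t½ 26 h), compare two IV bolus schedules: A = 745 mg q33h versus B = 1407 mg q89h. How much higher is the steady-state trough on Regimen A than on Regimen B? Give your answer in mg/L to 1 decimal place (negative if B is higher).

Regimen A: f = (1/2)^(33/26) ≈ 0.4149; Cmin,ss = (745/36)·f/(1−f) ≈ 14.675 mg/L.
Regimen B: f = (1/2)^(89/26) ≈ 0.0932; Cmin,ss = (1407/36)·f/(1−f) ≈ 4.017 mg/L.
Difference ≈ 14.675 − 4.017 ≈ 10.658 mg/L.

10.7 mg/L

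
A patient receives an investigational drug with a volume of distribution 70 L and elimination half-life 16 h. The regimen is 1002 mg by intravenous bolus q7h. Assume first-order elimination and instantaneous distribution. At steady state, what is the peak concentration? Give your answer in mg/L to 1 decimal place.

τ/t½ = 7/16 ≈ 0.4375, so fraction remaining f = (1/2)^(7/16) ≈ 0.7384.
Accumulation ratio R = 1/(1 − f) ≈ 1/0.2616 ≈ 3.8226.
Each bolus raises the concentration by D/Vd = 1002/70 ≈ 14.314 mg/L.
Steady-state peak Cmax,ss = C₀·R ≈ 14.314 × 3.8226 ≈ 54.717 mg/L.

54.7 mg/L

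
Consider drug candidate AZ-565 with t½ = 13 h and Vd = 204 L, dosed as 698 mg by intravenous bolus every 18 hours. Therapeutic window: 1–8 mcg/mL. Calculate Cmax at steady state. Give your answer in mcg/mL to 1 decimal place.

5.5 mcg/mL

τ/t½ = 18/13 ≈ 1.3846, so fraction remaining f = (1/2)^(18/13) ≈ 0.3830.
At steady state, accumulation factor R = 1/(1 − e^(−kτ)) ≈ 1.6207.
Single-dose peak C₀ = D/Vd = 698/204 ≈ 3.422 mcg/mL.
Steady-state peak Cmax,ss = C₀·R ≈ 3.422 × 1.6207 ≈ 5.546 mcg/mL.
Peak 5.5 mcg/mL vs MTC 8 mcg/mL: below toxic threshold.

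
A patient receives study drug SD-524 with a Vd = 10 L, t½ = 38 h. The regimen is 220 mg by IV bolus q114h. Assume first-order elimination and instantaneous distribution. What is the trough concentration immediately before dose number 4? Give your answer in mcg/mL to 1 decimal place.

f = (1/2)^(τ/t½) = (1/2)^(114/38) ≈ 0.1250.
C₀ = D/Vd = 220/10 ≈ 22.000 mcg/mL.
Before the 4th dose, 3 doses have been given. Superposition: Cmin = C₀·(f + f² + … + f^3).
≈ 22.000 × (0.1250 + 0.0156 + 0.0020) ≈ 22.000 × 0.1426 ≈ 3.137 mcg/mL.

3.1 mcg/mL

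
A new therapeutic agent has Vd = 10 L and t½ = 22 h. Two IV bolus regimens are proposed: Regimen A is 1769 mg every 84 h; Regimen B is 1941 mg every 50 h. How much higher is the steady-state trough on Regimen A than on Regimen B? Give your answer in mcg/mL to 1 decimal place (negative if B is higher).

Regimen A: f = (1/2)^(84/22) ≈ 0.0709; Cmin,ss = (1769/10)·f/(1−f) ≈ 13.499 mcg/mL.
Regimen B: f = (1/2)^(50/22) ≈ 0.2069; Cmin,ss = (1941/10)·f/(1−f) ≈ 50.636 mcg/mL.
Difference ≈ 13.499 − 50.636 ≈ -37.137 mcg/mL.

-37.1 mcg/mL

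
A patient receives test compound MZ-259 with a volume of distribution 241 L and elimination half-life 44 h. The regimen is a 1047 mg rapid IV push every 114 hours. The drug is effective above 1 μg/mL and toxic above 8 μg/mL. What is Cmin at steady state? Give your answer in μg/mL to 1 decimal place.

Over one 114-h interval, 114/44 ≈ 2.5909 half-lives elapse, leaving f ≈ 0.1660 of each dose.
At steady state, accumulation factor R = 1/(1 − e^(−kτ)) ≈ 1.1990.
Single-dose peak C₀ = D/Vd = 1047/241 ≈ 4.344 μg/mL.
Steady-state peak Cmax,ss = C₀·R ≈ 4.344 × 1.1990 ≈ 5.208 μg/mL.
One interval later, Cmin,ss = Cmax,ss·e^(−kτ) ≈ 5.208 × 0.1660 ≈ 0.865 μg/mL.
Trough 0.9 μg/mL vs MEC 1 μg/mL: subtherapeutic.

0.9 μg/mL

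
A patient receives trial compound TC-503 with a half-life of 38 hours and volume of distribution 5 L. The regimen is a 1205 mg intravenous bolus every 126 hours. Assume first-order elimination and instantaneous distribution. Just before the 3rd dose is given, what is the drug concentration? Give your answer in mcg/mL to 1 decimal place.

f = (1/2)^(τ/t½) = (1/2)^(126/38) ≈ 0.1004.
C₀ = D/Vd = 1205/5 ≈ 241.000 mcg/mL.
Before the 3rd dose, 2 doses have been given. Superposition: Cmin = C₀·(f + f²).
≈ 241.000 × (0.1004 + 0.0101) ≈ 241.000 × 0.1105 ≈ 26.631 mcg/mL.

26.6 mcg/mL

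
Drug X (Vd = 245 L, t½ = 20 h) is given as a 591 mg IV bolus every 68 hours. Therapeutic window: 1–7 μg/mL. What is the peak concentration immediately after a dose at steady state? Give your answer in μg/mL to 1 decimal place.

2.7 μg/mL

k = ln2/t½ = ln2/20 ≈ 0.034657 h⁻¹; fraction remaining f = e^(−kτ) = e^(−0.034657×68) ≈ 0.0947.
At steady state, accumulation factor R = 1/(1 − e^(−kτ)) ≈ 1.1046.
Single-dose peak C₀ = D/Vd = 591/245 ≈ 2.412 μg/mL.
Cmax,ss = C₀/(1 − f) ≈ 2.412/0.9053 ≈ 2.664 μg/mL.
Peak 2.7 μg/mL vs MTC 7 μg/mL: below toxic threshold.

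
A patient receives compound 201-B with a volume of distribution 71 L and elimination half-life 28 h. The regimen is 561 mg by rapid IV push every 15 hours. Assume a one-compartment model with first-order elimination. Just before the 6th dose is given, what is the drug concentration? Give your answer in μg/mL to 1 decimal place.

f = (1/2)^(τ/t½) = (1/2)^(15/28) ≈ 0.6898.
C₀ = D/Vd = 561/71 ≈ 7.901 μg/mL.
Before the 6th dose, 5 doses have been given. Superposition: Cmin = C₀·(f + f² + … + f^5).
≈ 7.901 × (0.6898 + 0.4758 + 0.3282 + 0.2264 + 0.1562) ≈ 7.901 × 1.8764 ≈ 14.825 μg/mL.

14.8 μg/mL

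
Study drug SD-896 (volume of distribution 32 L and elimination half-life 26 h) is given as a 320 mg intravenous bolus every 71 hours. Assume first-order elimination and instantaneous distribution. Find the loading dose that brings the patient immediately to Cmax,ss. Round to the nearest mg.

f = (1/2)^(71/26) ≈ 0.150646; accumulation ratio R = 1/(1−f) ≈ 1.17737.
Loading dose to hit Cmax,ss on first dose: D_load = D_maint·R ≈ 320 × 1.17737 ≈ 376.76 mg.

377 mg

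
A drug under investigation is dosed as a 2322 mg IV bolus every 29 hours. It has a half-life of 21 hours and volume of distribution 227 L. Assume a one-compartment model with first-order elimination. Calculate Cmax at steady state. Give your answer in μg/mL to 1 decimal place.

16.6 μg/mL

k = ln2/t½ = ln2/21 ≈ 0.033007 h⁻¹; fraction remaining f = e^(−kτ) = e^(−0.033007×29) ≈ 0.3840.
At steady state, accumulation factor R = 1/(1 − e^(−kτ)) ≈ 1.6234.
Single-dose peak C₀ = D/Vd = 2322/227 ≈ 10.229 μg/mL.
Steady-state peak Cmax,ss = C₀·R ≈ 10.229 × 1.6234 ≈ 16.606 μg/mL.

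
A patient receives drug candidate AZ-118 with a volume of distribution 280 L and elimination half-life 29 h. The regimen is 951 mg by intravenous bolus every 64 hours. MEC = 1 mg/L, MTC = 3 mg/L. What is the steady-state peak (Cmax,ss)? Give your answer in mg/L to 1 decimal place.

4.3 mg/L

k = ln2/t½ = ln2/29 ≈ 0.023902 h⁻¹; fraction remaining f = e^(−kτ) = e^(−0.023902×64) ≈ 0.2166.
At steady state, accumulation factor R = 1/(1 − e^(−kτ)) ≈ 1.2765.
Single-dose peak C₀ = D/Vd = 951/280 ≈ 3.396 mg/L.
Steady-state peak Cmax,ss = C₀·R ≈ 3.396 × 1.2765 ≈ 4.335 mg/L.
Peak 4.3 mg/L vs MTC 3 mg/L: exceeds toxic threshold.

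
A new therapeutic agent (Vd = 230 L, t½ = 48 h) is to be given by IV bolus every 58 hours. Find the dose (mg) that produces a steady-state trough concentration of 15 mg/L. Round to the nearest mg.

4522 mg

τ/t½ = 58/48 ≈ 1.2083, so f = (1/2)^(58/48) ≈ 0.432768.
Cmin,ss = (D/Vd)·f/(1−f), so D = Cmin,ss·Vd·(1−f)/f.
D = 15 × 230 × (1−f)/f ≈ 15 × 230 × 1.31071 ≈ 4521.95 mg.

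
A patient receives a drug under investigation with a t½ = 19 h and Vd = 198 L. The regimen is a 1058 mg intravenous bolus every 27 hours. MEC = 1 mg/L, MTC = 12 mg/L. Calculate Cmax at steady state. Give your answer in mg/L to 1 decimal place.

8.5 mg/L

Over one 27-h interval, 27/19 ≈ 1.4211 half-lives elapse, leaving f ≈ 0.3734 of each dose.
Accumulation ratio R = 1/(1 − f) ≈ 1/0.6266 ≈ 1.5959.
Each bolus raises the concentration by D/Vd = 1058/198 ≈ 5.343 mg/L.
Cmax,ss = C₀/(1 − f) ≈ 5.343/0.6266 ≈ 8.527 mg/L.
Peak 8.5 mg/L vs MTC 12 mg/L: below toxic threshold.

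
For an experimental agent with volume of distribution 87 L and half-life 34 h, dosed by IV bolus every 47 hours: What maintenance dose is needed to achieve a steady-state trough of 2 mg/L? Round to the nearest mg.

280 mg

τ/t½ = 47/34 ≈ 1.3824, so f = (1/2)^(47/34) ≈ 0.383593.
Cmin,ss = (D/Vd)·f/(1−f), so D = Cmin,ss·Vd·(1−f)/f.
D = 2 × 87 × (1−f)/f ≈ 2 × 87 × 1.60693 ≈ 279.61 mg.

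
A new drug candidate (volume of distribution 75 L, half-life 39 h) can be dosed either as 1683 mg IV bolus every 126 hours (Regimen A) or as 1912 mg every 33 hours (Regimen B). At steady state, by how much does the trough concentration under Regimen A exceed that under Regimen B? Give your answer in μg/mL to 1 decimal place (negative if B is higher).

-29.3 μg/mL

Regimen A: f = (1/2)^(126/39) ≈ 0.1065; Cmin,ss = (1683/75)·f/(1−f) ≈ 2.675 μg/mL.
Regimen B: f = (1/2)^(33/39) ≈ 0.5563; Cmin,ss = (1912/75)·f/(1−f) ≈ 31.963 μg/mL.
Difference ≈ 2.675 − 31.963 ≈ -29.288 μg/mL.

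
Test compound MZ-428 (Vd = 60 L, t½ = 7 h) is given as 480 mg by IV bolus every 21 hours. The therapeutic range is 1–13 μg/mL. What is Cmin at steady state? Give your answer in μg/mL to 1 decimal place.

τ = 21 h = 3 half-lives, so f = (1/2)^3 = 0.125.
Accumulation ratio R = 1/(1 − f) = 1/0.875 = 8/7.
Single-dose peak C₀ = D/Vd = 480/60 = 8 μg/mL.
Steady-state peak Cmax,ss = C₀·R = 8 × 8/7 ≈ 9.143 μg/mL.
Steady-state trough Cmin,ss = Cmax,ss·f ≈ 9.143 × 0.125 ≈ 1.143 μg/mL.
Trough 1.1 μg/mL vs MEC 1 μg/mL: adequate.

1.1 μg/mL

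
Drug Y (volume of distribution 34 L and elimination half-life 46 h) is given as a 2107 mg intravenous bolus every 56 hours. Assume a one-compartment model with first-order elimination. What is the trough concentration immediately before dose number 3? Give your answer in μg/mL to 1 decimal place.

f = (1/2)^(τ/t½) = (1/2)^(56/46) ≈ 0.4301.
C₀ = D/Vd = 2107/34 ≈ 61.971 μg/mL.
Before the 3rd dose, 2 doses have been given. Superposition: Cmin = C₀·(f + f²).
≈ 61.971 × (0.4301 + 0.1850) ≈ 61.971 × 0.6151 ≈ 38.118 μg/mL.

38.1 μg/mL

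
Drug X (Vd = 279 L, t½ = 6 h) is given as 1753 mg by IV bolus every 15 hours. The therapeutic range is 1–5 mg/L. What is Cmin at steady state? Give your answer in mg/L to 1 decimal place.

Over one 15-h interval, 15/6 ≈ 2.5 half-lives elapse, leaving f ≈ 0.1768 of each dose.
Single-dose peak C₀ = D/Vd = 1753/279 ≈ 6.283 mg/L.
Steady-state trough Cmin,ss = C₀·f/(1−f) ≈ 6.283 × 0.1768/0.8232 ≈ 1.349 mg/L.
Trough 1.3 mg/L vs MEC 1 mg/L: adequate.

1.3 mg/L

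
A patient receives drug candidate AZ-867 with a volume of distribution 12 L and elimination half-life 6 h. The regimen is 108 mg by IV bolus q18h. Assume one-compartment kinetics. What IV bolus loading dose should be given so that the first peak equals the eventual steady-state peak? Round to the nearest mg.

123 mg

f = (1/2)^(18/6) ≈ 0.125000; accumulation ratio R = 1/(1−f) ≈ 1.14286.
Loading dose to hit Cmax,ss on first dose: D_load = D_maint·R ≈ 108 × 1.14286 ≈ 123.43 mg.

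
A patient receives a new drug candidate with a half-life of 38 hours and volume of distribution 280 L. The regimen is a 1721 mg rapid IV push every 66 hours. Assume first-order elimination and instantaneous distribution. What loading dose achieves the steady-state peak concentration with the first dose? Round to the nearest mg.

f = (1/2)^(66/38) ≈ 0.300026; accumulation ratio R = 1/(1−f) ≈ 1.42862.
Loading dose to hit Cmax,ss on first dose: D_load = D_maint·R ≈ 1721 × 1.42862 ≈ 2458.66 mg.

2459 mg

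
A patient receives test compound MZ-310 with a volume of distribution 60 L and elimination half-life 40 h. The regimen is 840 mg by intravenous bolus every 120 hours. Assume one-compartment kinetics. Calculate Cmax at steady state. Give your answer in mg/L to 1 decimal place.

16.0 mg/L

τ = 120 h = 3 half-lives, so f = (1/2)^3 = 0.125.
Accumulation ratio R = 1/(1 − f) = 1/0.875 = 8/7.
Single-dose peak C₀ = D/Vd = 840/60 = 14 mg/L.
Steady-state peak Cmax,ss = C₀·R = 14 × 8/7 ≈ 16.000 mg/L.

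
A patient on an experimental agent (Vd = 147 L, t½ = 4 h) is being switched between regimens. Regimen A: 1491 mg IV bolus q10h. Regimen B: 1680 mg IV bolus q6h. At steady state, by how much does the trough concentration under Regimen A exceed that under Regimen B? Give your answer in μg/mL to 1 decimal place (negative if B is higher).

Regimen A: f = (1/2)^(10/4) ≈ 0.1768; Cmin,ss = (1491/147)·f/(1−f) ≈ 2.178 μg/mL.
Regimen B: f = (1/2)^(6/4) ≈ 0.3536; Cmin,ss = (1680/147)·f/(1−f) ≈ 6.252 μg/mL.
Difference ≈ 2.178 − 6.252 ≈ -4.074 μg/mL.

-4.1 μg/mL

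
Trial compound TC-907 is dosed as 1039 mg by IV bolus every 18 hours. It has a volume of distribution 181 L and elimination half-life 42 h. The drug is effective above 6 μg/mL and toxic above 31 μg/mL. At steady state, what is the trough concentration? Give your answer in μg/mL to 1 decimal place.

Over one 18-h interval, 18/42 ≈ 0.42857 half-lives elapse, leaving f ≈ 0.7430 of each dose.
At steady state, accumulation factor R = 1/(1 − e^(−kτ)) ≈ 3.8911.
Each bolus raises the concentration by D/Vd = 1039/181 ≈ 5.740 μg/mL.
Cmax,ss = C₀/(1 − f) ≈ 5.740/0.2570 ≈ 22.335 μg/mL.
Steady-state trough Cmin,ss = Cmax,ss·f ≈ 22.335 × 0.7430 ≈ 16.595 μg/mL.
Trough 16.6 μg/mL vs MEC 6 μg/mL: adequate.

16.6 μg/mL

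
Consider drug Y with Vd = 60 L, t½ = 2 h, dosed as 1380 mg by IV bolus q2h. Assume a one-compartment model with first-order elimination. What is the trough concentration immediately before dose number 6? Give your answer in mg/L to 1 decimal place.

22.3 mg/L

f = (1/2)^(τ/t½) = (1/2)^(2/2) ≈ 0.5000.
C₀ = D/Vd = 1380/60 ≈ 23.000 mg/L.
Before the 6th dose, 5 doses have been given. Superposition: Cmin = C₀·(f + f² + … + f^5).
≈ 23.000 × (0.5000 + 0.2500 + 0.1250 + 0.0625 + 0.0313) ≈ 23.000 × 0.9688 ≈ 22.282 mg/L.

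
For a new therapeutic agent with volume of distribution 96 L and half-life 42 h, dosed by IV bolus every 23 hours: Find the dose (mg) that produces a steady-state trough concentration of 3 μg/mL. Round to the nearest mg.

133 mg

τ/t½ = 23/42 ≈ 0.54762, so f = (1/2)^(23/42) ≈ 0.684148.
Cmin,ss = (D/Vd)·f/(1−f), so D = Cmin,ss·Vd·(1−f)/f.
D = 3 × 96 × (1−f)/f ≈ 3 × 96 × 0.46167 ≈ 132.96 mg.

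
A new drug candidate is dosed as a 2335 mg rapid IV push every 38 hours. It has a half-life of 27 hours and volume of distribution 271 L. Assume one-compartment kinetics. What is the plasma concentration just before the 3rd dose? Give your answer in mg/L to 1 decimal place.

4.5 mg/L

f = (1/2)^(τ/t½) = (1/2)^(38/27) ≈ 0.3770.
C₀ = D/Vd = 2335/271 ≈ 8.616 mg/L.
Before the 3rd dose, 2 doses have been given. Superposition: Cmin = C₀·(f + f²).
≈ 8.616 × (0.3770 + 0.1421) ≈ 8.616 × 0.5191 ≈ 4.473 mg/L.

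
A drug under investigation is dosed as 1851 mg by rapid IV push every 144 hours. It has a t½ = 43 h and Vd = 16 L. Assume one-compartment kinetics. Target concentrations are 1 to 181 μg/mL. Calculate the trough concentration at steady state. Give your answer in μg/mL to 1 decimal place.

12.6 μg/mL

τ/t½ = 144/43 ≈ 3.3488, so fraction remaining f = (1/2)^(144/43) ≈ 0.0982.
Each bolus raises the concentration by D/Vd = 1851/16 ≈ 115.688 μg/mL.
Steady-state trough Cmin,ss = C₀·f/(1−f) ≈ 115.688 × 0.0982/0.9018 ≈ 12.598 μg/mL.
Trough 12.6 μg/mL vs MEC 1 μg/mL: adequate.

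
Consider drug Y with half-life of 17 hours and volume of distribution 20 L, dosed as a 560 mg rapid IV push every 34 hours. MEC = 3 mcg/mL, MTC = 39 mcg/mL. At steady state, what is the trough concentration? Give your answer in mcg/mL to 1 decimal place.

9.3 mcg/mL

The dosing interval is 2 half-lives, so f = 2^(−2) = 0.25.
At steady state, R = 1/(1 − 0.25) = 4/3.
Single-dose peak C₀ = D/Vd = 560/20 = 28 mcg/mL.
Steady-state peak Cmax,ss = C₀·R = 28 × 4/3 ≈ 37.333 mcg/mL.
Steady-state trough Cmin,ss = Cmax,ss·f ≈ 37.333 × 0.25 ≈ 9.333 mcg/mL.
Trough 9.3 mcg/mL vs MEC 3 mcg/mL: adequate.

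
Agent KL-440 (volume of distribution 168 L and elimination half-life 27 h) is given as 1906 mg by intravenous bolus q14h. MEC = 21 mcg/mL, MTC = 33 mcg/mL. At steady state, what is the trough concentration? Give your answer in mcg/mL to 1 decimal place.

τ/t½ = 14/27 ≈ 0.51852, so fraction remaining f = (1/2)^(14/27) ≈ 0.6981.
Accumulation ratio R = 1/(1 − f) ≈ 1/0.3019 ≈ 3.3124.
Single-dose peak C₀ = D/Vd = 1906/168 ≈ 11.345 mcg/mL.
Steady-state peak Cmax,ss = C₀·R ≈ 11.345 × 3.3124 ≈ 37.579 mcg/mL.
Steady-state trough Cmin,ss = Cmax,ss·f ≈ 37.579 × 0.6981 ≈ 26.234 mcg/mL.
Trough 26.2 mcg/mL vs MEC 21 mcg/mL: adequate.

26.2 mcg/mL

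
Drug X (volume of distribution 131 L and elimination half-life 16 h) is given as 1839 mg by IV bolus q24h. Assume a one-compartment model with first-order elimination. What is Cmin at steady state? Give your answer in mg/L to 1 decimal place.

7.7 mg/L

Over one 24-h interval, 24/16 ≈ 1.5 half-lives elapse, leaving f ≈ 0.3536 of each dose.
Each bolus raises the concentration by D/Vd = 1839/131 ≈ 14.038 mg/L.
Steady-state trough Cmin,ss = C₀·f/(1−f) ≈ 14.038 × 0.3536/0.6464 ≈ 7.679 mg/L.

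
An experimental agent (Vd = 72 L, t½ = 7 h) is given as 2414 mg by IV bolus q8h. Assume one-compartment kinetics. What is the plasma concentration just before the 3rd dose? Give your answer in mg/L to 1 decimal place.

22.1 mg/L

f = (1/2)^(τ/t½) = (1/2)^(8/7) ≈ 0.4529.
C₀ = D/Vd = 2414/72 ≈ 33.528 mg/L.
Before the 3rd dose, 2 doses have been given. Superposition: Cmin = C₀·(f + f²).
≈ 33.528 × (0.4529 + 0.2051) ≈ 33.528 × 0.6580 ≈ 22.061 mg/L.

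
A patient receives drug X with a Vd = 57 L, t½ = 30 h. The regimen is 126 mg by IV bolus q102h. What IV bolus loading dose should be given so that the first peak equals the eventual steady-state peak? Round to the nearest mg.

139 mg

f = (1/2)^(102/30) ≈ 0.094732; accumulation ratio R = 1/(1−f) ≈ 1.10465.
Loading dose to hit Cmax,ss on first dose: D_load = D_maint·R ≈ 126 × 1.10465 ≈ 139.19 mg.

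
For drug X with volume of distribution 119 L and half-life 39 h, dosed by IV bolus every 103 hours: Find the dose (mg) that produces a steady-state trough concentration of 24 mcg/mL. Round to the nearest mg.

14959 mg

τ/t½ = 103/39 ≈ 2.641, so f = (1/2)^(103/39) ≈ 0.160314.
Cmin,ss = (D/Vd)·f/(1−f), so D = Cmin,ss·Vd·(1−f)/f.
D = 24 × 119 × (1−f)/f ≈ 24 × 119 × 5.23776 ≈ 14959.04 mg.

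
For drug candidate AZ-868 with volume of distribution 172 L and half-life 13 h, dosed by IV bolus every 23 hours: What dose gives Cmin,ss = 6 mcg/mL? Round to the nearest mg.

τ/t½ = 23/13 ≈ 1.7692, so f = (1/2)^(23/13) ≈ 0.293365.
Cmin,ss = (D/Vd)·f/(1−f), so D = Cmin,ss·Vd·(1−f)/f.
D = 6 × 172 × (1−f)/f ≈ 6 × 172 × 2.40872 ≈ 2485.80 mg.

2486 mg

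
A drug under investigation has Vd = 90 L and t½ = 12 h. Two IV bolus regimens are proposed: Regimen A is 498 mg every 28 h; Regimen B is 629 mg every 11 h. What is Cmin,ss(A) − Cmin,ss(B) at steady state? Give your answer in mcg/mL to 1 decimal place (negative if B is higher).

Regimen A: f = (1/2)^(28/12) ≈ 0.1984; Cmin,ss = (498/90)·f/(1−f) ≈ 1.370 mcg/mL.
Regimen B: f = (1/2)^(11/12) ≈ 0.5297; Cmin,ss = (629/90)·f/(1−f) ≈ 7.872 mcg/mL.
Difference ≈ 1.370 − 7.872 ≈ -6.502 mcg/mL.

-6.5 mcg/mL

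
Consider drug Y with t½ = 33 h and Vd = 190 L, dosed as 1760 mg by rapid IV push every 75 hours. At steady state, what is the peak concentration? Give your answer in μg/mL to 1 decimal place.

k = ln2/t½ = ln2/33 ≈ 0.021004 h⁻¹; fraction remaining f = e^(−kτ) = e^(−0.021004×75) ≈ 0.2069.
At steady state, accumulation factor R = 1/(1 − e^(−kτ)) ≈ 1.2609.
Single-dose peak C₀ = D/Vd = 1760/190 ≈ 9.263 μg/mL.
Steady-state peak Cmax,ss = C₀·R ≈ 9.263 × 1.2609 ≈ 11.680 μg/mL.

11.7 μg/mL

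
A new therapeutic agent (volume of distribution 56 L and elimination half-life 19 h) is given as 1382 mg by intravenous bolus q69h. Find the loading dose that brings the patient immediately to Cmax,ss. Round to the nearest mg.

f = (1/2)^(69/19) ≈ 0.080684; accumulation ratio R = 1/(1−f) ≈ 1.08777.
Loading dose to hit Cmax,ss on first dose: D_load = D_maint·R ≈ 1382 × 1.08777 ≈ 1503.30 mg.

1503 mg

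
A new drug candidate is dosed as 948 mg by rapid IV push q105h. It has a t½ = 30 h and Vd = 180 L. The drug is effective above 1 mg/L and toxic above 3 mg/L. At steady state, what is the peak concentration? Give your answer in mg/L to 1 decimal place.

5.8 mg/L

Over one 105-h interval, 105/30 ≈ 3.5 half-lives elapse, leaving f ≈ 0.0884 of each dose.
At steady state, accumulation factor R = 1/(1 − e^(−kτ)) ≈ 1.0970.
Single-dose peak C₀ = D/Vd = 948/180 ≈ 5.267 mg/L.
Steady-state peak Cmax,ss = C₀·R ≈ 5.267 × 1.0970 ≈ 5.778 mg/L.
Peak 5.8 mg/L vs MTC 3 mg/L: exceeds toxic threshold.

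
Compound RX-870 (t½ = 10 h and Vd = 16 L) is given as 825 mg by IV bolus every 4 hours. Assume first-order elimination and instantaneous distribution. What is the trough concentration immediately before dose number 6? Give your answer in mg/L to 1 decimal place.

f = (1/2)^(τ/t½) = (1/2)^(4/10) ≈ 0.7579.
C₀ = D/Vd = 825/16 ≈ 51.562 mg/L.
Before the 6th dose, 5 doses have been given. Superposition: Cmin = C₀·(f + f² + … + f^5).
≈ 51.562 × (0.7579 + 0.5744 + 0.4353 + 0.3299 + 0.2501) ≈ 51.562 × 2.3476 ≈ 121.047 mg/L.

121.0 mg/L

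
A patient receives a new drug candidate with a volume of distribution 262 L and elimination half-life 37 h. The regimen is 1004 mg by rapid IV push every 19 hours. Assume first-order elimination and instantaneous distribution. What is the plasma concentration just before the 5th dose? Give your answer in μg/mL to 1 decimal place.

f = (1/2)^(τ/t½) = (1/2)^(19/37) ≈ 0.7005.
C₀ = D/Vd = 1004/262 ≈ 3.832 μg/mL.
Before the 5th dose, 4 doses have been given. Superposition: Cmin = C₀·(f + f² + … + f^4).
≈ 3.832 × (0.7005 + 0.4907 + 0.3437 + 0.2408) ≈ 3.832 × 1.7757 ≈ 6.804 μg/mL.

6.8 μg/mL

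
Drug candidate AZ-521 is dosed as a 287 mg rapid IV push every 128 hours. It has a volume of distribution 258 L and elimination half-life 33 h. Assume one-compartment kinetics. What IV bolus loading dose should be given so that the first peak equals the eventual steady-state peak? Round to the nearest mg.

f = (1/2)^(128/33) ≈ 0.067978; accumulation ratio R = 1/(1−f) ≈ 1.07294.
Loading dose to hit Cmax,ss on first dose: D_load = D_maint·R ≈ 287 × 1.07294 ≈ 307.93 mg.

308 mg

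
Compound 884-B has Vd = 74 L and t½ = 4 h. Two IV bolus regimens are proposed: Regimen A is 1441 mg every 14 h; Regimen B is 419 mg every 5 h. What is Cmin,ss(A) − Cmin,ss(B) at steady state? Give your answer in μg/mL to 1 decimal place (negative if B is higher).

-2.2 μg/mL

Regimen A: f = (1/2)^(14/4) ≈ 0.0884; Cmin,ss = (1441/74)·f/(1−f) ≈ 1.888 μg/mL.
Regimen B: f = (1/2)^(5/4) ≈ 0.4204; Cmin,ss = (419/74)·f/(1−f) ≈ 4.107 μg/mL.
Difference ≈ 1.888 − 4.107 ≈ -2.219 μg/mL.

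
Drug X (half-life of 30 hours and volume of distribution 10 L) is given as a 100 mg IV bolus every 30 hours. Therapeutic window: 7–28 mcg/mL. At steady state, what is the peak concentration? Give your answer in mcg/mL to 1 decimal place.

τ = 30 h = 1 half-life, so f = (1/2)^1 = 0.5.
At steady state, R = 1/(1 − 0.5) = 2/1.
Single-dose peak C₀ = D/Vd = 100/10 = 10 mcg/mL.
Steady-state peak Cmax,ss = C₀·R = 10 × 2/1 ≈ 20.000 mcg/mL.
Peak 20.0 mcg/mL vs MTC 28 mcg/mL: below toxic threshold.

20.0 mcg/mL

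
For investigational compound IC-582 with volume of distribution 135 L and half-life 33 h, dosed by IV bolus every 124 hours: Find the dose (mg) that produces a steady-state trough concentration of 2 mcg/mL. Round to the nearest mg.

τ/t½ = 124/33 ≈ 3.7576, so f = (1/2)^(124/33) ≈ 0.073936.
Cmin,ss = (D/Vd)·f/(1−f), so D = Cmin,ss·Vd·(1−f)/f.
D = 2 × 135 × (1−f)/f ≈ 2 × 135 × 12.52521 ≈ 3381.81 mg.

3382 mg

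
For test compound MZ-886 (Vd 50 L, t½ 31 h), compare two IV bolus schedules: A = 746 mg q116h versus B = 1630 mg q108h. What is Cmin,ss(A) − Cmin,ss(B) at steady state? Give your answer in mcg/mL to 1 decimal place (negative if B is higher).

Regimen A: f = (1/2)^(116/31) ≈ 0.0747; Cmin,ss = (746/50)·f/(1−f) ≈ 1.205 mcg/mL.
Regimen B: f = (1/2)^(108/31) ≈ 0.0894; Cmin,ss = (1630/50)·f/(1−f) ≈ 3.201 mcg/mL.
Difference ≈ 1.205 − 3.201 ≈ -1.996 mcg/mL.

-2.0 mcg/mL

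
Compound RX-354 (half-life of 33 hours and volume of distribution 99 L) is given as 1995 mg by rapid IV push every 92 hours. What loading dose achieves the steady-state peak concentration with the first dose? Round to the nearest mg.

f = (1/2)^(92/33) ≈ 0.144799; accumulation ratio R = 1/(1−f) ≈ 1.16932.
Loading dose to hit Cmax,ss on first dose: D_load = D_maint·R ≈ 1995 × 1.16932 ≈ 2332.79 mg.

2333 mg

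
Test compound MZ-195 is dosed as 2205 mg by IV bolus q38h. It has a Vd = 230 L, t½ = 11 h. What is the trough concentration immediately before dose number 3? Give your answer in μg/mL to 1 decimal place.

1.0 μg/mL

f = (1/2)^(τ/t½) = (1/2)^(38/11) ≈ 0.0912.
C₀ = D/Vd = 2205/230 ≈ 9.587 μg/mL.
Before the 3rd dose, 2 doses have been given. Superposition: Cmin = C₀·(f + f²).
≈ 9.587 × (0.0912 + 0.0083) ≈ 9.587 × 0.0995 ≈ 0.954 μg/mL.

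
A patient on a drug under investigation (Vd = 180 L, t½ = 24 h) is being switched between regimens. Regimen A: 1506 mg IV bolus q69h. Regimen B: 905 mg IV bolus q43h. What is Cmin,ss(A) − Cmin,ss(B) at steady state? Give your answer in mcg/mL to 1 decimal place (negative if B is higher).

-0.7 mcg/mL

Regimen A: f = (1/2)^(69/24) ≈ 0.1363; Cmin,ss = (1506/180)·f/(1−f) ≈ 1.320 mcg/mL.
Regimen B: f = (1/2)^(43/24) ≈ 0.2888; Cmin,ss = (905/180)·f/(1−f) ≈ 2.042 mcg/mL.
Difference ≈ 1.320 − 2.042 ≈ -0.722 mcg/mL.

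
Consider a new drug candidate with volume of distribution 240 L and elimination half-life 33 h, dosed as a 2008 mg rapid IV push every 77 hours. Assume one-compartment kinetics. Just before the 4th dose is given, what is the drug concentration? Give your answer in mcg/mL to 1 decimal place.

f = (1/2)^(τ/t½) = (1/2)^(77/33) ≈ 0.1984.
C₀ = D/Vd = 2008/240 ≈ 8.367 mcg/mL.
Before the 4th dose, 3 doses have been given. Superposition: Cmin = C₀·(f + f² + … + f^3).
≈ 8.367 × (0.1984 + 0.0394 + 0.0078) ≈ 8.367 × 0.2456 ≈ 2.055 mcg/mL.

2.1 mcg/mL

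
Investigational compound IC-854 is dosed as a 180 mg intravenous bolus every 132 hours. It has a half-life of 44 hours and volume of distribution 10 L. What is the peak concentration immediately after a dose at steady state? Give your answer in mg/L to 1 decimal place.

20.6 mg/L

The dosing interval is 3 half-lives, so f = 2^(−3) = 0.125.
At steady state, R = 1/(1 − 0.125) = 8/7.
Single-dose peak C₀ = D/Vd = 180/10 = 18 mg/L.
Steady-state peak Cmax,ss = C₀·R = 18 × 8/7 ≈ 20.571 mg/L.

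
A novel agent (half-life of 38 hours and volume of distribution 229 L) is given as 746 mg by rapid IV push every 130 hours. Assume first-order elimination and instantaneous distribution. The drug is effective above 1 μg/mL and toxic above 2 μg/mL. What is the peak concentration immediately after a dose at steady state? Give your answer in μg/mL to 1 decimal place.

Over one 130-h interval, 130/38 ≈ 3.4211 half-lives elapse, leaving f ≈ 0.0934 of each dose.
Accumulation ratio R = 1/(1 − f) ≈ 1/0.9066 ≈ 1.1030.
Single-dose peak C₀ = D/Vd = 746/229 ≈ 3.258 μg/mL.
Steady-state peak Cmax,ss = C₀·R ≈ 3.258 × 1.1030 ≈ 3.594 μg/mL.
Peak 3.6 μg/mL vs MTC 2 μg/mL: exceeds toxic threshold.

3.6 μg/mL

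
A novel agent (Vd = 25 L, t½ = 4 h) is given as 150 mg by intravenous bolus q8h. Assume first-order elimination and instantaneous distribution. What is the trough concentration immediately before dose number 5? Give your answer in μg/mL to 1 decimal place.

2.0 μg/mL

f = (1/2)^(τ/t½) = (1/2)^(8/4) ≈ 0.2500.
C₀ = D/Vd = 150/25 ≈ 6.000 μg/mL.
Before the 5th dose, 4 doses have been given. Superposition: Cmin = C₀·(f + f² + … + f^4).
≈ 6.000 × (0.2500 + 0.0625 + 0.0156 + 0.0039) ≈ 6.000 × 0.3320 ≈ 1.992 μg/mL.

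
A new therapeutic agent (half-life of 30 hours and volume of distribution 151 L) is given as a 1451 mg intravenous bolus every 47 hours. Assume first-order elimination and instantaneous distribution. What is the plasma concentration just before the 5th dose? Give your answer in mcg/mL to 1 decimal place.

4.8 mcg/mL

f = (1/2)^(τ/t½) = (1/2)^(47/30) ≈ 0.3376.
C₀ = D/Vd = 1451/151 ≈ 9.609 mcg/mL.
Before the 5th dose, 4 doses have been given. Superposition: Cmin = C₀·(f + f² + … + f^4).
≈ 9.609 × (0.3376 + 0.1140 + 0.0385 + 0.0130) ≈ 9.609 × 0.5031 ≈ 4.834 mcg/mL.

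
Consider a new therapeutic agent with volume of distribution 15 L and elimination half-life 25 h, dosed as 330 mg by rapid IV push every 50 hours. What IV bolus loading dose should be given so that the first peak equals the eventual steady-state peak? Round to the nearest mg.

440 mg

f = (1/2)^(50/25) ≈ 0.250000; accumulation ratio R = 1/(1−f) ≈ 1.33333.
Loading dose to hit Cmax,ss on first dose: D_load = D_maint·R ≈ 330 × 1.33333 ≈ 440.00 mg.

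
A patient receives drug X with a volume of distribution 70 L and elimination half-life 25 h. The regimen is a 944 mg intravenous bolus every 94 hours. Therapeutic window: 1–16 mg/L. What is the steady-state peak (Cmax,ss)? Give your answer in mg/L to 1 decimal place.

k = ln2/t½ = ln2/25 ≈ 0.027726 h⁻¹; fraction remaining f = e^(−kτ) = e^(−0.027726×94) ≈ 0.0738.
At steady state, accumulation factor R = 1/(1 − e^(−kτ)) ≈ 1.0797.
Single-dose peak C₀ = D/Vd = 944/70 ≈ 13.486 mg/L.
Steady-state peak Cmax,ss = C₀·R ≈ 13.486 × 1.0797 ≈ 14.561 mg/L.
Peak 14.6 mg/L vs MTC 16 mg/L: below toxic threshold.

14.6 mg/L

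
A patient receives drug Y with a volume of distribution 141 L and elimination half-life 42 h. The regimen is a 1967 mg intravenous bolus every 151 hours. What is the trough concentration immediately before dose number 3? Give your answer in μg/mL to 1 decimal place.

f = (1/2)^(τ/t½) = (1/2)^(151/42) ≈ 0.0827.
C₀ = D/Vd = 1967/141 ≈ 13.950 μg/mL.
Before the 3rd dose, 2 doses have been given. Superposition: Cmin = C₀·(f + f²).
≈ 13.950 × (0.0827 + 0.0068) ≈ 13.950 × 0.0895 ≈ 1.249 μg/mL.

1.2 μg/mL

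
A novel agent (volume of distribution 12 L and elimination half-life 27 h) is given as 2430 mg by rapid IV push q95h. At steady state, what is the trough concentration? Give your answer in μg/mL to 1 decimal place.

19.4 μg/mL

τ/t½ = 95/27 ≈ 3.5185, so fraction remaining f = (1/2)^(95/27) ≈ 0.0873.
Accumulation ratio R = 1/(1 − f) ≈ 1/0.9127 ≈ 1.0957.
Each bolus raises the concentration by D/Vd = 2430/12 ≈ 202.500 μg/mL.
Cmax,ss = C₀/(1 − f) ≈ 202.500/0.9127 ≈ 221.869 μg/mL.
One interval later, Cmin,ss = Cmax,ss·e^(−kτ) ≈ 221.869 × 0.0873 ≈ 19.369 μg/mL.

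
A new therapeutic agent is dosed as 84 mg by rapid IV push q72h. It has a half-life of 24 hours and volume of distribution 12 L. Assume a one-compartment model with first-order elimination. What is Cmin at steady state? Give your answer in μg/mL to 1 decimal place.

τ = 72 h = 3 half-lives, so f = (1/2)^3 = 0.125.
Accumulation ratio R = 1/(1 − f) = 1/0.875 = 8/7.
Single-dose peak C₀ = D/Vd = 84/12 = 7 μg/mL.
Steady-state peak Cmax,ss = C₀·R = 7 × 8/7 ≈ 8.000 μg/mL.
Steady-state trough Cmin,ss = Cmax,ss·f ≈ 8.000 × 0.125 ≈ 1.000 μg/mL.

1.0 μg/mL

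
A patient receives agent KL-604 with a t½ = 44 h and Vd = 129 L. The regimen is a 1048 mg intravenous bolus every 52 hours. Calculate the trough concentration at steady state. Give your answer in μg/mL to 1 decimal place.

k = ln2/t½ = ln2/44 ≈ 0.015753 h⁻¹; fraction remaining f = e^(−kτ) = e^(−0.015753×52) ≈ 0.4408.
Each bolus raises the concentration by D/Vd = 1048/129 ≈ 8.124 μg/mL.
Steady-state trough Cmin,ss = C₀·f/(1−f) ≈ 8.124 × 0.4408/0.5592 ≈ 6.404 μg/mL.

6.4 μg/mL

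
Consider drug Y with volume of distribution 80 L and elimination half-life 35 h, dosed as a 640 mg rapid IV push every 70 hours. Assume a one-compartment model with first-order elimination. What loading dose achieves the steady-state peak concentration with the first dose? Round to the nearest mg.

853 mg

f = (1/2)^(70/35) ≈ 0.250000; accumulation ratio R = 1/(1−f) ≈ 1.33333.
Loading dose to hit Cmax,ss on first dose: D_load = D_maint·R ≈ 640 × 1.33333 ≈ 853.33 mg.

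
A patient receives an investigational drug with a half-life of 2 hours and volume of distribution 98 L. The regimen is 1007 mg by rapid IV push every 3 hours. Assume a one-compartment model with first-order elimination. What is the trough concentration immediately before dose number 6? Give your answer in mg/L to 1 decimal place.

5.6 mg/L

f = (1/2)^(τ/t½) = (1/2)^(3/2) ≈ 0.3536.
C₀ = D/Vd = 1007/98 ≈ 10.276 mg/L.
Before the 6th dose, 5 doses have been given. Superposition: Cmin = C₀·(f + f² + … + f^5).
≈ 10.276 × (0.3536 + 0.1250 + 0.0442 + 0.0156 + 0.0055) ≈ 10.276 × 0.5439 ≈ 5.589 mg/L.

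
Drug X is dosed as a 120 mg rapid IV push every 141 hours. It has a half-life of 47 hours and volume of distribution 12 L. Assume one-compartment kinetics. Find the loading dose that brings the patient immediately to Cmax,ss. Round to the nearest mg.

f = (1/2)^(141/47) ≈ 0.125000; accumulation ratio R = 1/(1−f) ≈ 1.14286.
Loading dose to hit Cmax,ss on first dose: D_load = D_maint·R ≈ 120 × 1.14286 ≈ 137.14 mg.

137 mg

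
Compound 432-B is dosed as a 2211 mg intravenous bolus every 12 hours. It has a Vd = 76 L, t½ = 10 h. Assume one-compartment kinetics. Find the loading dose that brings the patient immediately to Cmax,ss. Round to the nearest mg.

3915 mg

f = (1/2)^(12/10) ≈ 0.435275; accumulation ratio R = 1/(1−f) ≈ 1.77077.
Loading dose to hit Cmax,ss on first dose: D_load = D_maint·R ≈ 2211 × 1.77077 ≈ 3915.17 mg.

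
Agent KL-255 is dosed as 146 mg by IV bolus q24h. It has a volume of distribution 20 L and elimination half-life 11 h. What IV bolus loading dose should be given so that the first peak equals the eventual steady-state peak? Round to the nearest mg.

f = (1/2)^(24/11) ≈ 0.220398; accumulation ratio R = 1/(1−f) ≈ 1.28271.
Loading dose to hit Cmax,ss on first dose: D_load = D_maint·R ≈ 146 × 1.28271 ≈ 187.28 mg.

187 mg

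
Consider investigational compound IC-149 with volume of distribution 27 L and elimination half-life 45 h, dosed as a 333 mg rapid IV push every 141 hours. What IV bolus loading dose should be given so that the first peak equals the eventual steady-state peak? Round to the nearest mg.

376 mg

f = (1/2)^(141/45) ≈ 0.113965; accumulation ratio R = 1/(1−f) ≈ 1.12862.
Loading dose to hit Cmax,ss on first dose: D_load = D_maint·R ≈ 333 × 1.12862 ≈ 375.83 mg.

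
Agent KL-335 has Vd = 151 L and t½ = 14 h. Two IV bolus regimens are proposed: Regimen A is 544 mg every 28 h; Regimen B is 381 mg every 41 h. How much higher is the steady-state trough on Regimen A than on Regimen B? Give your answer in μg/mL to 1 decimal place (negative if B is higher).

0.8 μg/mL

Regimen A: f = (1/2)^(28/14) ≈ 0.2500; Cmin,ss = (544/151)·f/(1−f) ≈ 1.201 μg/mL.
Regimen B: f = (1/2)^(41/14) ≈ 0.1313; Cmin,ss = (381/151)·f/(1−f) ≈ 0.381 μg/mL.
Difference ≈ 1.201 − 0.381 ≈ 0.820 μg/mL.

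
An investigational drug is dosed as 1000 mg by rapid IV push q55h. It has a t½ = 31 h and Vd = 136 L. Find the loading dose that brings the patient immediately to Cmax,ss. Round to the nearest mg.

f = (1/2)^(55/31) ≈ 0.292358; accumulation ratio R = 1/(1−f) ≈ 1.41314.
Loading dose to hit Cmax,ss on first dose: D_load = D_maint·R ≈ 1000 × 1.41314 ≈ 1413.14 mg.

1413 mg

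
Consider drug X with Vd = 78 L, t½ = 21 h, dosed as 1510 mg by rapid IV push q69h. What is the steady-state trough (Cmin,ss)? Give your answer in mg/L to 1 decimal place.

2.2 mg/L

Over one 69-h interval, 69/21 ≈ 3.2857 half-lives elapse, leaving f ≈ 0.1025 of each dose.
Each bolus raises the concentration by D/Vd = 1510/78 ≈ 19.359 mg/L.
Steady-state trough Cmin,ss = C₀·f/(1−f) ≈ 19.359 × 0.1025/0.8975 ≈ 2.211 mg/L.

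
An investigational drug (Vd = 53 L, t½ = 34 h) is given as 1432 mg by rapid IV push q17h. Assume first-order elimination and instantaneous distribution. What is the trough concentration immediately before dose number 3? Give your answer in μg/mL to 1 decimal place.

32.6 μg/mL

f = (1/2)^(τ/t½) = (1/2)^(17/34) ≈ 0.7071.
C₀ = D/Vd = 1432/53 ≈ 27.019 μg/mL.
Before the 3rd dose, 2 doses have been given. Superposition: Cmin = C₀·(f + f²).
≈ 27.019 × (0.7071 + 0.5000) ≈ 27.019 × 1.2071 ≈ 32.615 μg/mL.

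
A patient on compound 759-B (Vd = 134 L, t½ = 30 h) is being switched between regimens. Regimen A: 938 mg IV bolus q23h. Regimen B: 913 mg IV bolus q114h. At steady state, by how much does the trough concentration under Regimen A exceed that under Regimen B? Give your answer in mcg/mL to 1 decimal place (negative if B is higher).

9.5 mcg/mL

Regimen A: f = (1/2)^(23/30) ≈ 0.5878; Cmin,ss = (938/134)·f/(1−f) ≈ 9.982 mcg/mL.
Regimen B: f = (1/2)^(114/30) ≈ 0.0718; Cmin,ss = (913/134)·f/(1−f) ≈ 0.527 mcg/mL.
Difference ≈ 9.982 − 0.527 ≈ 9.455 mcg/mL.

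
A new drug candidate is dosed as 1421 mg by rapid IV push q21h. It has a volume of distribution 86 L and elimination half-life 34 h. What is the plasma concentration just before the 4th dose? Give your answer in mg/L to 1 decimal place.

22.4 mg/L

f = (1/2)^(τ/t½) = (1/2)^(21/34) ≈ 0.6517.
C₀ = D/Vd = 1421/86 ≈ 16.523 mg/L.
Before the 4th dose, 3 doses have been given. Superposition: Cmin = C₀·(f + f² + … + f^3).
≈ 16.523 × (0.6517 + 0.4247 + 0.2768) ≈ 16.523 × 1.3532 ≈ 22.359 mg/L.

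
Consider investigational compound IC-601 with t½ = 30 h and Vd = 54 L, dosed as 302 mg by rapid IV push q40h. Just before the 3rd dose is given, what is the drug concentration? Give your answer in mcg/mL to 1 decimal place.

f = (1/2)^(τ/t½) = (1/2)^(40/30) ≈ 0.3969.
C₀ = D/Vd = 302/54 ≈ 5.593 mcg/mL.
Before the 3rd dose, 2 doses have been given. Superposition: Cmin = C₀·(f + f²).
≈ 5.593 × (0.3969 + 0.1575) ≈ 5.593 × 0.5544 ≈ 3.101 mcg/mL.

3.1 mcg/mL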